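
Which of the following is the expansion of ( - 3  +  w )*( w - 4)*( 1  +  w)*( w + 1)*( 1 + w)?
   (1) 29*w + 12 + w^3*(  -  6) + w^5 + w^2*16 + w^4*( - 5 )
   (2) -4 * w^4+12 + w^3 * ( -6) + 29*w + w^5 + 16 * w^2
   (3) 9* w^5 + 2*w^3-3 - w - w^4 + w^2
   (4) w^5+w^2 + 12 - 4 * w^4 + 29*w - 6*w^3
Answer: 2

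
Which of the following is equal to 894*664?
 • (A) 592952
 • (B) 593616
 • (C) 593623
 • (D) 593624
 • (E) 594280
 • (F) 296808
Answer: B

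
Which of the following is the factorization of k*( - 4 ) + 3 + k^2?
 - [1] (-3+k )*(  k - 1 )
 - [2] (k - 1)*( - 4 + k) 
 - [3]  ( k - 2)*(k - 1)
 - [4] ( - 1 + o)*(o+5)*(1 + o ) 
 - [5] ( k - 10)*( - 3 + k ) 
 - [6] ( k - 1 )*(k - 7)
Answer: 1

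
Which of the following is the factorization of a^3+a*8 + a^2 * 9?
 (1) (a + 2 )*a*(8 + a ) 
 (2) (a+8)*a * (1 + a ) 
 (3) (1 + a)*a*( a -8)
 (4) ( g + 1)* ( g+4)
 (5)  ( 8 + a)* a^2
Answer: 2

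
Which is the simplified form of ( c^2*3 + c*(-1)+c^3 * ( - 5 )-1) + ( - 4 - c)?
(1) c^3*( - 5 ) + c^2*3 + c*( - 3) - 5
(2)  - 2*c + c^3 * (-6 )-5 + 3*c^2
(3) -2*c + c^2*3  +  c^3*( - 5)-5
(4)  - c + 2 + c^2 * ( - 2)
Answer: 3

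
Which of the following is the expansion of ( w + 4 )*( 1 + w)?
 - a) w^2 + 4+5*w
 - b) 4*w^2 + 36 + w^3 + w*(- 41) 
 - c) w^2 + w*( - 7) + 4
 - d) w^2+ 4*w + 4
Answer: a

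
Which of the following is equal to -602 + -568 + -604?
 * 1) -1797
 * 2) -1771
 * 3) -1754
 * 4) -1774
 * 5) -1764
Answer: 4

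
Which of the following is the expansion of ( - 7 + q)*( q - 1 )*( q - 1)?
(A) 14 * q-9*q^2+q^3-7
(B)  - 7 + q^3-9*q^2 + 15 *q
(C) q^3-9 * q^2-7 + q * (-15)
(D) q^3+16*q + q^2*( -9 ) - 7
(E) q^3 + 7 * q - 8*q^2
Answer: B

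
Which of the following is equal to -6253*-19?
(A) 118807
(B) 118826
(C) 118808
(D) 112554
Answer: A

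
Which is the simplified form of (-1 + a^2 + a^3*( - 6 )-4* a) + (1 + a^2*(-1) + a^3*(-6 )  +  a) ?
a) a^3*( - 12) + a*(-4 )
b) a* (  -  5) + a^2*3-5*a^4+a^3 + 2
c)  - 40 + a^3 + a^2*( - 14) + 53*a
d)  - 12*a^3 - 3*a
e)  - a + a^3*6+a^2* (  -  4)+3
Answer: d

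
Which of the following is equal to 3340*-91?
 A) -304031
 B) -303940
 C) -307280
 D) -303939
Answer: B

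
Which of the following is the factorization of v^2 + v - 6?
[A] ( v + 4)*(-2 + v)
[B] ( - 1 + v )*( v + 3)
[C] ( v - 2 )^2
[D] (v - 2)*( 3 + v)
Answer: D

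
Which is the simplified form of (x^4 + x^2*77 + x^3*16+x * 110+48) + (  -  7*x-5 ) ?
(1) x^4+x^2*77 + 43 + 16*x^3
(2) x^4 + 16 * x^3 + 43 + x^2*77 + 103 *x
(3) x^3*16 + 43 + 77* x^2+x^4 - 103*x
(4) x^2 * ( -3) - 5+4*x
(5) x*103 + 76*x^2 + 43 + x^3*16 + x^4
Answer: 2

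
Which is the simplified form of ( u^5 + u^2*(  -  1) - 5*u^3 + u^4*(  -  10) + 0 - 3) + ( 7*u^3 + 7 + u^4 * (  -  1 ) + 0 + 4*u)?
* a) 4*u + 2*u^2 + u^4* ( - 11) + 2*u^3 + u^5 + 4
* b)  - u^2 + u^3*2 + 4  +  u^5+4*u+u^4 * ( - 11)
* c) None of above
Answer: b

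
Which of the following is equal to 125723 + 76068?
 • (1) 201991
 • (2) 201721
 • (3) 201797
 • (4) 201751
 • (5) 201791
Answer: 5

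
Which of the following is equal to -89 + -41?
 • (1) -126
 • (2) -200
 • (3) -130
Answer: 3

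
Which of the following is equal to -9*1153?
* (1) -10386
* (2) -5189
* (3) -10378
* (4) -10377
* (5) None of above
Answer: 4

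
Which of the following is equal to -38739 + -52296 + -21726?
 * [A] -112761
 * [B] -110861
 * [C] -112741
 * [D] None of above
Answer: A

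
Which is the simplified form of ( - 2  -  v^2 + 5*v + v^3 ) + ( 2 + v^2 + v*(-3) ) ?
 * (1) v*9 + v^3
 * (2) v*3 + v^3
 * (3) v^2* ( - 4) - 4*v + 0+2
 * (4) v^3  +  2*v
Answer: 4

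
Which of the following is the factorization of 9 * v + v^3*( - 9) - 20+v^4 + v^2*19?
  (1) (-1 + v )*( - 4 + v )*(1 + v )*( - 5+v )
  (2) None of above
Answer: 1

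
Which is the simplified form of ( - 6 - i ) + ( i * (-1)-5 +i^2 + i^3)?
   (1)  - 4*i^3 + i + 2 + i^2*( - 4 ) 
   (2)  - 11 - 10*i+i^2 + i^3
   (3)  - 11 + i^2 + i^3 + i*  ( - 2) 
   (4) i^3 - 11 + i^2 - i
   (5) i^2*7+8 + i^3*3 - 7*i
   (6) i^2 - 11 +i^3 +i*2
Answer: 3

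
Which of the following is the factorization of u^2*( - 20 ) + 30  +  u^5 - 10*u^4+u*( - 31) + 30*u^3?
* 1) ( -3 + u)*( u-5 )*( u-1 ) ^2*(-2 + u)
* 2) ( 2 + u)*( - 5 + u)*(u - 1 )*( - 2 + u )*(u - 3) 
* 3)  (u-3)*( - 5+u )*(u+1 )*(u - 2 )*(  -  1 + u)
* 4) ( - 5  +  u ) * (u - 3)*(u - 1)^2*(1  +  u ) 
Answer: 3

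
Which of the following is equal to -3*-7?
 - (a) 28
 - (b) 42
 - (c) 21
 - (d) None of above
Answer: c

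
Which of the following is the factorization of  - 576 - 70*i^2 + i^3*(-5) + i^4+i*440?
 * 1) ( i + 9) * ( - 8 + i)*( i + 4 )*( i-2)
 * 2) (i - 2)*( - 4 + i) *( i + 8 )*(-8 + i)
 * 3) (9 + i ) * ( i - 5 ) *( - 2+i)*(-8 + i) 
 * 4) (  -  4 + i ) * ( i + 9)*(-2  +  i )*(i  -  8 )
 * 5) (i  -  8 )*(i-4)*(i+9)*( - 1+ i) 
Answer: 4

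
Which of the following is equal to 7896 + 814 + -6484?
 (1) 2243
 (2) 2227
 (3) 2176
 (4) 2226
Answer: 4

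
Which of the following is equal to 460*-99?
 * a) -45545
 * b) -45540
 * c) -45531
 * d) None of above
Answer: b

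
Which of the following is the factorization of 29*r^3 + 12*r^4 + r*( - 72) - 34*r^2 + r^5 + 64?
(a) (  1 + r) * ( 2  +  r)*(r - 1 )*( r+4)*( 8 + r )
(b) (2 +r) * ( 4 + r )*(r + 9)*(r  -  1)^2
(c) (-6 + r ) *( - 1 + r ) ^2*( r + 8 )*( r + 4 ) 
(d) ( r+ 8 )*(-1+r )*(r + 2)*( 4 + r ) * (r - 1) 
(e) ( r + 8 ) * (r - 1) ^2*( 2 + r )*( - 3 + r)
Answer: d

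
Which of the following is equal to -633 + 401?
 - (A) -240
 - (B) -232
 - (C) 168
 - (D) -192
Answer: B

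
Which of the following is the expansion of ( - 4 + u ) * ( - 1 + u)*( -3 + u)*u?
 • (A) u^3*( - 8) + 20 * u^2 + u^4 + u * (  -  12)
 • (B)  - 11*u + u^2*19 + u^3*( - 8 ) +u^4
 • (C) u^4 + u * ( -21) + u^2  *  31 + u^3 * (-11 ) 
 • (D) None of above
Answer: D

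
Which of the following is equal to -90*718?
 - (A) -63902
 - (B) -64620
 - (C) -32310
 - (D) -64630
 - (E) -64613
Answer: B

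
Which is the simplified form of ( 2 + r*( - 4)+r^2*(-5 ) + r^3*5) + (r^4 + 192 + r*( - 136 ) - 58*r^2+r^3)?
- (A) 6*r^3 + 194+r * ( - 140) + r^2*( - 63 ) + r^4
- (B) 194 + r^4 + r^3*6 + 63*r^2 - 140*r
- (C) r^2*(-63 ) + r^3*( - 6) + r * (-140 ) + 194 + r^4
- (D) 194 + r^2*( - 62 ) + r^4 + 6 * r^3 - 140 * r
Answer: A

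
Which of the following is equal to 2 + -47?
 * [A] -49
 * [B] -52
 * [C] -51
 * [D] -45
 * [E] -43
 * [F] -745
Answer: D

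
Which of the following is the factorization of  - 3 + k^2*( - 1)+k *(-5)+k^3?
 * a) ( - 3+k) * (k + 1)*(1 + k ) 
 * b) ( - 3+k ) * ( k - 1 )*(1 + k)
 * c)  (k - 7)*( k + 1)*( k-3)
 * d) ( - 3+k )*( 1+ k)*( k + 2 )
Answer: a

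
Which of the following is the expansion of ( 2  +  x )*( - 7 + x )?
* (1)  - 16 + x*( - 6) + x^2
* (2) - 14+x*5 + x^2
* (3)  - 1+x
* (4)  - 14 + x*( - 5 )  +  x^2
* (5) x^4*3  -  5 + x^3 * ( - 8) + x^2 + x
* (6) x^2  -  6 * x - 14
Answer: 4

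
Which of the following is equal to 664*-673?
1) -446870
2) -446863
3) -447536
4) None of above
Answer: 4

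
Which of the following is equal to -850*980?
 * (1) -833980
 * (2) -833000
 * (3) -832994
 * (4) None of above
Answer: 2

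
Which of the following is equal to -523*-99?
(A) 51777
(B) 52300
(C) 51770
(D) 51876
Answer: A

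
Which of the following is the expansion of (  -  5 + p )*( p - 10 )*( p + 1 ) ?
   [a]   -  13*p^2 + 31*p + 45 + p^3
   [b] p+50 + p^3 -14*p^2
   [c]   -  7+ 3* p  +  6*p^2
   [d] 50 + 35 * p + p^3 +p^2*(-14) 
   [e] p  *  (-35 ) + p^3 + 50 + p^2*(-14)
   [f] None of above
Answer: d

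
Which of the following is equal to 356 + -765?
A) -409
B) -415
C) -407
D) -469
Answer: A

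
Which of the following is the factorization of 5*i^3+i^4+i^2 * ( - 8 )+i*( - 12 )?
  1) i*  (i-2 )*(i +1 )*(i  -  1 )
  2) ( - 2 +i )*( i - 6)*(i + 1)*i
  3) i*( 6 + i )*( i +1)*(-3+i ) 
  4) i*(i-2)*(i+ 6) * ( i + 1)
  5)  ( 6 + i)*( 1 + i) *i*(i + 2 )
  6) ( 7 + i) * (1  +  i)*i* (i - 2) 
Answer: 4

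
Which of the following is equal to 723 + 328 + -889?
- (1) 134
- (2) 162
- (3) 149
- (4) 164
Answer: 2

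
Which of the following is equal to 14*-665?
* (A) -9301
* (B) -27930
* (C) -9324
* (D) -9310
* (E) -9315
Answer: D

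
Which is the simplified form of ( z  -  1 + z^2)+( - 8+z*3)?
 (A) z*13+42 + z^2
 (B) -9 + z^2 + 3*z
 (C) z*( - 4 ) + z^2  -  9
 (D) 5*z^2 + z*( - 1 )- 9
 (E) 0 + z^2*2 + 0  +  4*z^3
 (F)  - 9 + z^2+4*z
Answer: F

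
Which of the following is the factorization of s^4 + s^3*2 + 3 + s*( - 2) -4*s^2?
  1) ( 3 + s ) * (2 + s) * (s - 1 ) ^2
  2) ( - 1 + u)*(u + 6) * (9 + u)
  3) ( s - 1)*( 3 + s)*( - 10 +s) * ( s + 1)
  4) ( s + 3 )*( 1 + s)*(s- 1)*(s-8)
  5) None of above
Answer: 5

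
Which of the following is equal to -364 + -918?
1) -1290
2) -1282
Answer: 2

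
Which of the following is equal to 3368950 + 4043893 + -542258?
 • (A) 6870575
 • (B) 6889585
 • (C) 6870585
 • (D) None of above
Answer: C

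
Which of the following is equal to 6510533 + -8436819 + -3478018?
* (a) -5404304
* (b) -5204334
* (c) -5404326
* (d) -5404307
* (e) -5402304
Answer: a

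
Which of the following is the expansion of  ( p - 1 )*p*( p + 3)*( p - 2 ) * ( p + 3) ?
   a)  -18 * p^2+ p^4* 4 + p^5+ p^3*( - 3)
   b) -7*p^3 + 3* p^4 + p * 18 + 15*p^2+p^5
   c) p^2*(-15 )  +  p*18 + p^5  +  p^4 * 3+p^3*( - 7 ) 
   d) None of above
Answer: c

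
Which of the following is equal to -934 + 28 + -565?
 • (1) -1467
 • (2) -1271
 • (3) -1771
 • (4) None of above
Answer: 4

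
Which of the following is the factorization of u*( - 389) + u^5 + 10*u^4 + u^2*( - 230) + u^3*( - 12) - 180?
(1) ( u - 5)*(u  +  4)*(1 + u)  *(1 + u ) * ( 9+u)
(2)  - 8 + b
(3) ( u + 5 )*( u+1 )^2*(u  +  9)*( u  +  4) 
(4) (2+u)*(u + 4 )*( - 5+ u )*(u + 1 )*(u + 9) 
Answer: 1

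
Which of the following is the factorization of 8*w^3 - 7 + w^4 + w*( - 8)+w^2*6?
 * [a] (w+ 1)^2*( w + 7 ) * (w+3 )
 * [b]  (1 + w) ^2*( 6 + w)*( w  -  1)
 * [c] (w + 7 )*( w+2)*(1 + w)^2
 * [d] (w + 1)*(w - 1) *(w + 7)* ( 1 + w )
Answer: d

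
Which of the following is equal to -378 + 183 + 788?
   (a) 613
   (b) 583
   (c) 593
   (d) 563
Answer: c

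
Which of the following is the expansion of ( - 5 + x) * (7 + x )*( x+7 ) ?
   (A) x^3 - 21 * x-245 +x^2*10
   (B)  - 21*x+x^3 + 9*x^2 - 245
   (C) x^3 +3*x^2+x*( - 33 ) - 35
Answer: B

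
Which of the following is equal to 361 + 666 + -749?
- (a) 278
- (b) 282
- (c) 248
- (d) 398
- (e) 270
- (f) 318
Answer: a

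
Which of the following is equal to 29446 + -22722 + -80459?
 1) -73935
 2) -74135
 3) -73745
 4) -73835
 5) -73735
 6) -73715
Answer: 5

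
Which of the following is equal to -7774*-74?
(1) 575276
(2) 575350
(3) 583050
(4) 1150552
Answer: 1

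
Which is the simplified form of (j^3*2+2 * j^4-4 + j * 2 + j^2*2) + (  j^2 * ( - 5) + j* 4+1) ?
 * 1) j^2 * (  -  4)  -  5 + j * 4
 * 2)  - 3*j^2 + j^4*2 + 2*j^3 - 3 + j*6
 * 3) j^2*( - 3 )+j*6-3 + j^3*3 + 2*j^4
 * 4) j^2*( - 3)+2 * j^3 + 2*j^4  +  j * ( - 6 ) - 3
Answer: 2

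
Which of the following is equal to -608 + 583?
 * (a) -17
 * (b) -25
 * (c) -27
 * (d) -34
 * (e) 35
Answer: b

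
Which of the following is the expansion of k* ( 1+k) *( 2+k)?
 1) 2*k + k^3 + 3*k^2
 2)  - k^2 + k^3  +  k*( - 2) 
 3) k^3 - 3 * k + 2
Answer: 1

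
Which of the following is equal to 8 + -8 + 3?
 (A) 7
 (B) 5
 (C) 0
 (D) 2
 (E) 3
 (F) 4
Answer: E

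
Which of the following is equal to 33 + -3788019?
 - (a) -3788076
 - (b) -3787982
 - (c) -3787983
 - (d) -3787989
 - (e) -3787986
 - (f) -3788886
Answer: e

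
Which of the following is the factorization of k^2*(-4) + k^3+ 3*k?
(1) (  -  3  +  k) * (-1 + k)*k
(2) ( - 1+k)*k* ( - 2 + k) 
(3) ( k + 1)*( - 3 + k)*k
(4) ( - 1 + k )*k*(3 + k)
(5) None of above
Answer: 1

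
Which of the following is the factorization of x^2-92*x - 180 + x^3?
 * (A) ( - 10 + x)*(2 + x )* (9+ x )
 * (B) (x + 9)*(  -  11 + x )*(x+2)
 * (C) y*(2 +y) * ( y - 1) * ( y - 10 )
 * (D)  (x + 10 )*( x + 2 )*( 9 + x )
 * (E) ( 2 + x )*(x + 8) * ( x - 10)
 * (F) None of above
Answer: A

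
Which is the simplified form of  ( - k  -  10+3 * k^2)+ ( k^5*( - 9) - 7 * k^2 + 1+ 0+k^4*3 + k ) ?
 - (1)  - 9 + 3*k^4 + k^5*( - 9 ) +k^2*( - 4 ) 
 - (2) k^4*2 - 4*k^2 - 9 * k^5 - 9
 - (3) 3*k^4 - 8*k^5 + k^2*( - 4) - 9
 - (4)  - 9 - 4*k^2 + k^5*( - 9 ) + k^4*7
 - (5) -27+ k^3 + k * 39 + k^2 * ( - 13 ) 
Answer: 1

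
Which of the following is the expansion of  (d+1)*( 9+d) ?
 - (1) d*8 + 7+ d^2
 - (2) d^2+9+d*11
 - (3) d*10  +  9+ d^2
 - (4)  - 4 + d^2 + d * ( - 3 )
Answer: 3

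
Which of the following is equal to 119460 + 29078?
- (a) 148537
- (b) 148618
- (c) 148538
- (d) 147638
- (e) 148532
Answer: c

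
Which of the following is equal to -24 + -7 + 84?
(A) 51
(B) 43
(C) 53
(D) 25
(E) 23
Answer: C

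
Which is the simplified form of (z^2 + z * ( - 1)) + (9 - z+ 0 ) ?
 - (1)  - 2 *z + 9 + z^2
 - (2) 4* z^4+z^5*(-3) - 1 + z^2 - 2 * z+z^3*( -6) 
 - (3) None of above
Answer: 1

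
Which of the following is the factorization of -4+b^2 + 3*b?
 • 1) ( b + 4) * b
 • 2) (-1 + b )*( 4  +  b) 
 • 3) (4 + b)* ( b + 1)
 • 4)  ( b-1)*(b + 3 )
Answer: 2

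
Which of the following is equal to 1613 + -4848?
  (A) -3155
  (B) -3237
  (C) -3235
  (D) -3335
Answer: C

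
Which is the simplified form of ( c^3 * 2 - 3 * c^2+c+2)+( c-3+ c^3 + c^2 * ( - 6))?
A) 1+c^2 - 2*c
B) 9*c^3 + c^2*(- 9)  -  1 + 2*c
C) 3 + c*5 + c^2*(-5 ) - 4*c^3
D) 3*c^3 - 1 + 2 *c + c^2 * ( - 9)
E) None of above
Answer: D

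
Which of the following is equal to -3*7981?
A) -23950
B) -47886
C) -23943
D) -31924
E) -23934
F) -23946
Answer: C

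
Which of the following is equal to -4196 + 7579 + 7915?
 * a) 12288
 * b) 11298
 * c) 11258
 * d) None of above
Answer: b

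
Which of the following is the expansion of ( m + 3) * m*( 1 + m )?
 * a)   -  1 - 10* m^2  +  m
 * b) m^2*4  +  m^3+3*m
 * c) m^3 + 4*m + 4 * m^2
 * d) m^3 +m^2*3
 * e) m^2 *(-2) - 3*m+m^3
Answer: b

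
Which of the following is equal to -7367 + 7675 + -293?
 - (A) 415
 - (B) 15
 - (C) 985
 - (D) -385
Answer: B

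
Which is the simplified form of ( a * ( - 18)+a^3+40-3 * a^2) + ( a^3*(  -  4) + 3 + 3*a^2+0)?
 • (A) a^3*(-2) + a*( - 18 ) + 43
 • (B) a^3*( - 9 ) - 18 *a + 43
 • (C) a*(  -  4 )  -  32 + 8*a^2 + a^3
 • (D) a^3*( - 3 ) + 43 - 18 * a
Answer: D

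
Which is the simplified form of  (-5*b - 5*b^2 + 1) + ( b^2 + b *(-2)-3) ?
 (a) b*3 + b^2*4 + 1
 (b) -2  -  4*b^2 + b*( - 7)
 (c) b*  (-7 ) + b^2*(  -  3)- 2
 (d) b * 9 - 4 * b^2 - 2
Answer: b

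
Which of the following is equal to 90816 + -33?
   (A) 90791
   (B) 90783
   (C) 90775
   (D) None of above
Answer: B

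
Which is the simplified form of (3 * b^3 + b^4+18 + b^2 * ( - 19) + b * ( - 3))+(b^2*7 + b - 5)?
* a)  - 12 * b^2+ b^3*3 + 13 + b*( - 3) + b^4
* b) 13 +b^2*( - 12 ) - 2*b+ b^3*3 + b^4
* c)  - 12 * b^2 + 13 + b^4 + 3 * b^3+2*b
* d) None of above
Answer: b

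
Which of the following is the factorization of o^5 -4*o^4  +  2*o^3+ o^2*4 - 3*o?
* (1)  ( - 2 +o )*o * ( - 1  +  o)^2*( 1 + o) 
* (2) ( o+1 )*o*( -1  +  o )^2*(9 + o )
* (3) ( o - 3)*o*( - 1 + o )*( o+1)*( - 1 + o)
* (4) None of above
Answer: 3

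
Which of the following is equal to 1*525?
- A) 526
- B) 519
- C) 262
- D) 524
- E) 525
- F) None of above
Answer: E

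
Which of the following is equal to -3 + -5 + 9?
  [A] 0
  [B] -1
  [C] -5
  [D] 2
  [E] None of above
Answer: E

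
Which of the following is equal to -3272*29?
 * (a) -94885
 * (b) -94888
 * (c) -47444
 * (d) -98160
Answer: b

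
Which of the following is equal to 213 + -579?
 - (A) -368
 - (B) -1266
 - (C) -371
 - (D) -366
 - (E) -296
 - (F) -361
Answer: D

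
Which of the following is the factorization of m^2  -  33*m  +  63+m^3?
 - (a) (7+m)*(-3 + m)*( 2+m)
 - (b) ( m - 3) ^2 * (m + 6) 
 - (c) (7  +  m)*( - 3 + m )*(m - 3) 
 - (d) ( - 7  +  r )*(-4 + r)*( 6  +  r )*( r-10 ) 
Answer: c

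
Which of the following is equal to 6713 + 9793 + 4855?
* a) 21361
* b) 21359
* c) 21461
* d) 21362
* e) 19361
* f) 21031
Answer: a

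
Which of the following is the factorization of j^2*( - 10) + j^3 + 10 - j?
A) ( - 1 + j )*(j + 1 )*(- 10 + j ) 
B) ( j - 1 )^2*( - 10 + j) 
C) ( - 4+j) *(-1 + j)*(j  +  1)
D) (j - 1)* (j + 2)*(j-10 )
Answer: A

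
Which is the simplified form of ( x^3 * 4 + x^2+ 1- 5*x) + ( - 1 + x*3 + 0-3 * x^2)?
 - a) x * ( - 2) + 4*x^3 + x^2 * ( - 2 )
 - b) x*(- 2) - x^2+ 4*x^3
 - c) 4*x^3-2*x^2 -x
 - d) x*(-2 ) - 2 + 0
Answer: a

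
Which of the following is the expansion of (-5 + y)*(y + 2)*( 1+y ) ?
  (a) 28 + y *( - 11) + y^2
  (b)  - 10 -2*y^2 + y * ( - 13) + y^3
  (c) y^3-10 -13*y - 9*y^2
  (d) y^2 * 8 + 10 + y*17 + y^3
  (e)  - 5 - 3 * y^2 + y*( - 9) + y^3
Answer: b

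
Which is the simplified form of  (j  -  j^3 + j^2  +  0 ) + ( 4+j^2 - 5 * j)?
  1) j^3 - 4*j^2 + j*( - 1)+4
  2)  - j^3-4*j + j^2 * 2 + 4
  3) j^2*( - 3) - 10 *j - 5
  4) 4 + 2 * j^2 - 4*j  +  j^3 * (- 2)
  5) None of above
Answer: 2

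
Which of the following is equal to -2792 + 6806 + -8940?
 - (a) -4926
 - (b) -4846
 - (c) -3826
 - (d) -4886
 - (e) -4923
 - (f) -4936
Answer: a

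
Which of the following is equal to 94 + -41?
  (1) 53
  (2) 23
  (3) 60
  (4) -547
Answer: 1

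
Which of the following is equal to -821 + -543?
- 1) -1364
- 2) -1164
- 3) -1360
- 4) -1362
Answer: 1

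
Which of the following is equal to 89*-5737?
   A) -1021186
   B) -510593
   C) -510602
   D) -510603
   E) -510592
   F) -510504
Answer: B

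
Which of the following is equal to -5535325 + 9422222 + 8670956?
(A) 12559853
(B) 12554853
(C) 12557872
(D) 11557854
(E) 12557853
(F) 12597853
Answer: E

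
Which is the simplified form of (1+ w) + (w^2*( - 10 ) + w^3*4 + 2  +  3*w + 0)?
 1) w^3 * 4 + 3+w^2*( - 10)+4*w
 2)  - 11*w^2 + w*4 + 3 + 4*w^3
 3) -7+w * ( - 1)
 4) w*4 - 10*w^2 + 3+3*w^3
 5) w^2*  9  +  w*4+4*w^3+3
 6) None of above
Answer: 1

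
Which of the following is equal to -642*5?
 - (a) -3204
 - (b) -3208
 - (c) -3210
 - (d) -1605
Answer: c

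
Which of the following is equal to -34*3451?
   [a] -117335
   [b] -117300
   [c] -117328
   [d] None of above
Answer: d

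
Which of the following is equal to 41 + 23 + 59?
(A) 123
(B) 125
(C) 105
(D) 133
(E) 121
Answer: A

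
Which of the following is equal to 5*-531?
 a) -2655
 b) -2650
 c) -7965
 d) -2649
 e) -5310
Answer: a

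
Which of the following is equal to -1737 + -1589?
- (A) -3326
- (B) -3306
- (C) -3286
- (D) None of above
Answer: A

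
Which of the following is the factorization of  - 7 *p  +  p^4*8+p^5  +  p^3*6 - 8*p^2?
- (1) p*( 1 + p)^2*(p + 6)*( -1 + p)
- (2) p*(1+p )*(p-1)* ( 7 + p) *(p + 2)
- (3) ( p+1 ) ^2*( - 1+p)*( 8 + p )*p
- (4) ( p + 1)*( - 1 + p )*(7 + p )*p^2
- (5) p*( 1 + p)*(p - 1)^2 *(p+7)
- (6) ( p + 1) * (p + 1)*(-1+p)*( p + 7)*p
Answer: 6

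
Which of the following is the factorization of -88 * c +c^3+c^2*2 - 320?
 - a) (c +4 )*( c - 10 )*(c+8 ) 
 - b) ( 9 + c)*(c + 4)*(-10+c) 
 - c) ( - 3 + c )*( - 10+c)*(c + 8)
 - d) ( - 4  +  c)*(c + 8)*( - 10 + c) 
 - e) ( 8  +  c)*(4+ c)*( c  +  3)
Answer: a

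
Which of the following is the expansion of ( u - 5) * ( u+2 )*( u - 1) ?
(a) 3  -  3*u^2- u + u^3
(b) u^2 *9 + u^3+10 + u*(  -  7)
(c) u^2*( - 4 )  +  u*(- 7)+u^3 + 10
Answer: c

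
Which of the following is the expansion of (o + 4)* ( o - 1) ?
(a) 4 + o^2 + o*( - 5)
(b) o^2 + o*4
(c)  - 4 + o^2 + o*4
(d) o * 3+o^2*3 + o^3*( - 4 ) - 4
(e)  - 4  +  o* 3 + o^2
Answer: e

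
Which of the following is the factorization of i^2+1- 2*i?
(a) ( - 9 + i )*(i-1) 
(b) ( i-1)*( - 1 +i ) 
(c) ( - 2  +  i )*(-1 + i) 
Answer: b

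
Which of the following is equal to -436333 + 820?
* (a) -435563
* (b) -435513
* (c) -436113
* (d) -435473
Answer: b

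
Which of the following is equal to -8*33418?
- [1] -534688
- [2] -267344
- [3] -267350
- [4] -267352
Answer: 2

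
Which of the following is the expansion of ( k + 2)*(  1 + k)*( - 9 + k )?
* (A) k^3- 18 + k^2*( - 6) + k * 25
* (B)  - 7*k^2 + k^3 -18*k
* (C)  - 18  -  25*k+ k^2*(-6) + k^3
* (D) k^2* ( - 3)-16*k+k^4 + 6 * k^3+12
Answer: C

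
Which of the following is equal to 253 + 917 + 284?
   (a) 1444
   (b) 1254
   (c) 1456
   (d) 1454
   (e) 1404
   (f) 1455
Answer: d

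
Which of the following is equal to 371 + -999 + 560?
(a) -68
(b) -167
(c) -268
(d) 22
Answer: a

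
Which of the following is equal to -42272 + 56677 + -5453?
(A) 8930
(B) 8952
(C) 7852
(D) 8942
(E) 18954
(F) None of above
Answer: B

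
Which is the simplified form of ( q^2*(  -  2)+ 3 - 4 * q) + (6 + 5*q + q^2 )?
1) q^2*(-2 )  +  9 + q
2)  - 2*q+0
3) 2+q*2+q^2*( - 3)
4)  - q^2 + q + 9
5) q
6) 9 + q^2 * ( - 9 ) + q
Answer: 4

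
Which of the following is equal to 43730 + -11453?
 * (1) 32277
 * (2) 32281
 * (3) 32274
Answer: 1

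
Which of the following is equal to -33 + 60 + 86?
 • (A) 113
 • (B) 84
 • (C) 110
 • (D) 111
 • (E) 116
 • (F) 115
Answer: A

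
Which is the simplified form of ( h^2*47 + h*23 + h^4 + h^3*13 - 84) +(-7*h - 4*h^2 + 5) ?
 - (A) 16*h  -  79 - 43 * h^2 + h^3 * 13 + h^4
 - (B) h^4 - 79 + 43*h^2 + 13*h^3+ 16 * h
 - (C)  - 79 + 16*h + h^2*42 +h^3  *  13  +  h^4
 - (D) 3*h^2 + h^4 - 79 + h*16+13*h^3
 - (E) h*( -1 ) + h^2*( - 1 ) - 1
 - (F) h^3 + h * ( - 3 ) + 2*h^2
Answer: B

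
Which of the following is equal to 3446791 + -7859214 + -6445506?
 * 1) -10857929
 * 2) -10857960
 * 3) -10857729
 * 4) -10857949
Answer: 1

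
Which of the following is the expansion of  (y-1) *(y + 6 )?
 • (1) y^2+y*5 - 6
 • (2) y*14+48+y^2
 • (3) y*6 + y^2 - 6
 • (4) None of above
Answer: 1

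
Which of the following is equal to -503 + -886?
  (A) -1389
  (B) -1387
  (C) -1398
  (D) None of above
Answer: A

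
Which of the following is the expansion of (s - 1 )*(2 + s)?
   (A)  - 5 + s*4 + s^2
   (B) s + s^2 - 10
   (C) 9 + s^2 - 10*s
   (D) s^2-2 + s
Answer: D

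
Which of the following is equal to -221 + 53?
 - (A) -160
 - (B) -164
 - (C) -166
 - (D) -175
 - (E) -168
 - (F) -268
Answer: E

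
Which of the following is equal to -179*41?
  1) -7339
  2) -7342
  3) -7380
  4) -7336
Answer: 1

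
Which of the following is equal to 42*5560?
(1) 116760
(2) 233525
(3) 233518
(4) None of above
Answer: 4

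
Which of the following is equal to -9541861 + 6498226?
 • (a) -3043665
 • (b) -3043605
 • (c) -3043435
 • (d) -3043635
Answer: d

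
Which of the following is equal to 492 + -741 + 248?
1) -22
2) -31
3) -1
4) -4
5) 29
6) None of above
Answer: 3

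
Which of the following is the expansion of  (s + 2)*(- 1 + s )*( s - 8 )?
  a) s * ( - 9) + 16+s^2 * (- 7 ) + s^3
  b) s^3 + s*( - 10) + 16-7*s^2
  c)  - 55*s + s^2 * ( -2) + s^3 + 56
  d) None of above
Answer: b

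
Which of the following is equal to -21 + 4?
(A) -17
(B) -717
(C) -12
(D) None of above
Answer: A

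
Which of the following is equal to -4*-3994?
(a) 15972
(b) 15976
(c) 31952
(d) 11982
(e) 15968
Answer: b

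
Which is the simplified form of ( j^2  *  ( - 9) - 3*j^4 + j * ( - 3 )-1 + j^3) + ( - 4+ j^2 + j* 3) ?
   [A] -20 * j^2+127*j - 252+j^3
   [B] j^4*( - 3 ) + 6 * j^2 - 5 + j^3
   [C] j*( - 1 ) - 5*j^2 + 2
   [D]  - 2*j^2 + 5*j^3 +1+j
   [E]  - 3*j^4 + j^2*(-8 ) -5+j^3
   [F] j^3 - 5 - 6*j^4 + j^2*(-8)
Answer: E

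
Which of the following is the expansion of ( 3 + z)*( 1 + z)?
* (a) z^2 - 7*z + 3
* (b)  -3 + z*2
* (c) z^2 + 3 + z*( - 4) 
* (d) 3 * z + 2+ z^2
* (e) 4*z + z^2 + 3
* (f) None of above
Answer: e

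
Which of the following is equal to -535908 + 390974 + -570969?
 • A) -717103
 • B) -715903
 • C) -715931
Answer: B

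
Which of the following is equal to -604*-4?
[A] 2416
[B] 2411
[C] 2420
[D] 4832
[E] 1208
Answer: A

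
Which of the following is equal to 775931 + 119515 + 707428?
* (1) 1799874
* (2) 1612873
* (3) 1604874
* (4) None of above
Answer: 4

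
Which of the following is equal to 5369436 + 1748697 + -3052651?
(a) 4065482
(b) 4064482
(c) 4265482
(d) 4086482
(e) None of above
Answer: a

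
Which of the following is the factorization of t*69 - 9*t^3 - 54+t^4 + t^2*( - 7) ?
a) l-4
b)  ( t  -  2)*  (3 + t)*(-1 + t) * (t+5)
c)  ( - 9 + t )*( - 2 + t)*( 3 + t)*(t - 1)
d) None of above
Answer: c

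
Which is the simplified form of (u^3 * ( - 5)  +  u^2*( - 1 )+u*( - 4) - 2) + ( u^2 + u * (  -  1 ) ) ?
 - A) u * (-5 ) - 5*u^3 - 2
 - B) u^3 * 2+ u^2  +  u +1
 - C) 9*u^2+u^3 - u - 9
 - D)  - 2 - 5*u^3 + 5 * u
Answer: A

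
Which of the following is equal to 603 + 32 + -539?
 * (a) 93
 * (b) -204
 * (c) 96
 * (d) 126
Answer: c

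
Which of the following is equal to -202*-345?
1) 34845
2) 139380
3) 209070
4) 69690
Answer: 4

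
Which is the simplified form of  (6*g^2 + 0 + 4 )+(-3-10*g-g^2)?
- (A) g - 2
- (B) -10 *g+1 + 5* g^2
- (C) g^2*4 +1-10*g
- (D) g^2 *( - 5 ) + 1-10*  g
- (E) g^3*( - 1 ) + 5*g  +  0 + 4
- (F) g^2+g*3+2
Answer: B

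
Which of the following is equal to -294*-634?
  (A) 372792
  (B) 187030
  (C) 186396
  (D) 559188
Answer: C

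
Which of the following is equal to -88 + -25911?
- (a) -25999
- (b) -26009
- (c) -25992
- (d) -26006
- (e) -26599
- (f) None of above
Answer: a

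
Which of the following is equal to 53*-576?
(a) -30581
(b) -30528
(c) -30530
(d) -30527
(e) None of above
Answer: b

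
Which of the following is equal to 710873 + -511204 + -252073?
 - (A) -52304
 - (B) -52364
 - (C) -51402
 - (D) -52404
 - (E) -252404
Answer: D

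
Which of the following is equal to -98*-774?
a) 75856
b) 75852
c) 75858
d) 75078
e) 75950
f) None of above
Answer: b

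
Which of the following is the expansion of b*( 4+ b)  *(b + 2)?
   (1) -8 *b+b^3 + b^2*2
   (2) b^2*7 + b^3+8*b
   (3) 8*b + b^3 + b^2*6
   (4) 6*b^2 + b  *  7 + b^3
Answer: 3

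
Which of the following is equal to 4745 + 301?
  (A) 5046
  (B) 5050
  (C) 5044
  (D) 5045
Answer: A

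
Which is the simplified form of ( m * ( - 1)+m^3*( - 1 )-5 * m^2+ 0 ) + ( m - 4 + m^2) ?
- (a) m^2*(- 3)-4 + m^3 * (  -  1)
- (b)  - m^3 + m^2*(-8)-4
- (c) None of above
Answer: c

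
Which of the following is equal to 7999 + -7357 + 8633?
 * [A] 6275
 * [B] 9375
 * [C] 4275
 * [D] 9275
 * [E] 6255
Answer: D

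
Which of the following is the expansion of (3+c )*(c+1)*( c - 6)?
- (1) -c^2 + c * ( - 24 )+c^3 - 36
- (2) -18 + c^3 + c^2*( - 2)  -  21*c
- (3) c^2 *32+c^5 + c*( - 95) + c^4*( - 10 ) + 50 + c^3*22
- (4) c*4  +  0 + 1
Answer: 2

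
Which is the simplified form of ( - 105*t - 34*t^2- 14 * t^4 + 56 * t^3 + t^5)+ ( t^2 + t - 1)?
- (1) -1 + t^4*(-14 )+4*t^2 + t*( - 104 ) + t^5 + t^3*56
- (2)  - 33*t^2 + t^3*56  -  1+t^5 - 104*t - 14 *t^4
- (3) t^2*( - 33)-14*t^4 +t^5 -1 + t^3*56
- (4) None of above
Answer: 2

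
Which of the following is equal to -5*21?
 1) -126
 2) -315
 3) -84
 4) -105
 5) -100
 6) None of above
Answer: 4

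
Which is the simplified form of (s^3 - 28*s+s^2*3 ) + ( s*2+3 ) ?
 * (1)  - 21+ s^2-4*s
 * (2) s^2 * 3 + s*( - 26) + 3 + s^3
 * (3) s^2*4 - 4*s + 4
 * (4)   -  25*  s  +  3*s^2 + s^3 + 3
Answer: 2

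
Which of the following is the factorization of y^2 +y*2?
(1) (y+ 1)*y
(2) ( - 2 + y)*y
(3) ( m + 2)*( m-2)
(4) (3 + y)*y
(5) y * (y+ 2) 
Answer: 5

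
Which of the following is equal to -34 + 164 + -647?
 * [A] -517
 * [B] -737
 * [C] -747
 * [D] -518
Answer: A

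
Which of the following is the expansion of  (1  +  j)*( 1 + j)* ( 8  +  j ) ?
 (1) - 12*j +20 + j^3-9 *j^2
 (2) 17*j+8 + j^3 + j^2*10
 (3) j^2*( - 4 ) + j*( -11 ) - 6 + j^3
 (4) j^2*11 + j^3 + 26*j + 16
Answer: 2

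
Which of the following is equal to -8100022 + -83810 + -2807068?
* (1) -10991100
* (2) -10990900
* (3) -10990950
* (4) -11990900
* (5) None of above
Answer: 2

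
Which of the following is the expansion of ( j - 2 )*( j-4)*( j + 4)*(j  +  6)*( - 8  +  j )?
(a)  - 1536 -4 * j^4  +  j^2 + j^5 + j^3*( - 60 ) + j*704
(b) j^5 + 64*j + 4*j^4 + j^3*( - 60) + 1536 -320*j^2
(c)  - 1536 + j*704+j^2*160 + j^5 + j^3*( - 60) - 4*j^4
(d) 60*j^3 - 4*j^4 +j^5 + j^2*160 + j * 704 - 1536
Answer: c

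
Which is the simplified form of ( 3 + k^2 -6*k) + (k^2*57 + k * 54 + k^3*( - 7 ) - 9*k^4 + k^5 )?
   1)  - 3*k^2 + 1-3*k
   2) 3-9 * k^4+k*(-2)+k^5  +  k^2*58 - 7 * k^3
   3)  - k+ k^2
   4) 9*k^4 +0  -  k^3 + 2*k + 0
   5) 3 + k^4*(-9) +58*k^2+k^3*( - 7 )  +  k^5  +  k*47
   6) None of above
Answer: 6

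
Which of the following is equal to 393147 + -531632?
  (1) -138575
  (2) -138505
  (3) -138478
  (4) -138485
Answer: 4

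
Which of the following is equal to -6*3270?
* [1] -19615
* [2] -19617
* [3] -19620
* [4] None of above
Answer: 3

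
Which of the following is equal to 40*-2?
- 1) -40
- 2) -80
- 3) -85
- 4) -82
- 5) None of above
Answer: 2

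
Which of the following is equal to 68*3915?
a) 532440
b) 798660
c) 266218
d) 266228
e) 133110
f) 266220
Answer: f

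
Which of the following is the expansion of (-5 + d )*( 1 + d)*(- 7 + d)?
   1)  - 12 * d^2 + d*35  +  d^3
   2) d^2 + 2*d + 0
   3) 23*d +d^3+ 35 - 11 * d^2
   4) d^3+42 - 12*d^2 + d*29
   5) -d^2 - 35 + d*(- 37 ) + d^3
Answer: 3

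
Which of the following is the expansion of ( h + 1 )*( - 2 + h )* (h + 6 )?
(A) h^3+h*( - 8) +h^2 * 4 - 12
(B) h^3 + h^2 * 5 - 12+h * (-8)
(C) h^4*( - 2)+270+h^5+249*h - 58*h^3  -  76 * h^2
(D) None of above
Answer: B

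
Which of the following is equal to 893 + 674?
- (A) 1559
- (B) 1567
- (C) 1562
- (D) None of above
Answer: B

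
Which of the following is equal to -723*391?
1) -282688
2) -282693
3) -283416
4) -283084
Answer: 2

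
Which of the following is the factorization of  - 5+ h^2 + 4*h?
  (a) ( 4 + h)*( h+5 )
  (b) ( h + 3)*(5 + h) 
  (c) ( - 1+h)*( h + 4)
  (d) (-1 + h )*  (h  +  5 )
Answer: d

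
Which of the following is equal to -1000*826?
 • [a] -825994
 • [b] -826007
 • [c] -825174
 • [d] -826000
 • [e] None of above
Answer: d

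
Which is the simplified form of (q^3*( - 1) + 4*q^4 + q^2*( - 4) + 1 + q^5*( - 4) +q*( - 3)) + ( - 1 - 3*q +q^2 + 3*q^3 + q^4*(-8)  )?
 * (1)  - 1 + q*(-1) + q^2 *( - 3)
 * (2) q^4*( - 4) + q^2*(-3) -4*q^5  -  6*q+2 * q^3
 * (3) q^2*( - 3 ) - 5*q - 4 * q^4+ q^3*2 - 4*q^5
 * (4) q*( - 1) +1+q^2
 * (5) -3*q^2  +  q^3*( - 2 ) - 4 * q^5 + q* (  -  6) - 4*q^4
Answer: 2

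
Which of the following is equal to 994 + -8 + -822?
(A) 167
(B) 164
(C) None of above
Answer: B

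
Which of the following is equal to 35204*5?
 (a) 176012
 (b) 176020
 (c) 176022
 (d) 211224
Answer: b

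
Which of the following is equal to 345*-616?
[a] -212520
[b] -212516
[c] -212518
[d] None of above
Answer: a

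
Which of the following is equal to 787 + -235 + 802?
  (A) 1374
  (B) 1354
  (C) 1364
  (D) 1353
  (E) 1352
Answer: B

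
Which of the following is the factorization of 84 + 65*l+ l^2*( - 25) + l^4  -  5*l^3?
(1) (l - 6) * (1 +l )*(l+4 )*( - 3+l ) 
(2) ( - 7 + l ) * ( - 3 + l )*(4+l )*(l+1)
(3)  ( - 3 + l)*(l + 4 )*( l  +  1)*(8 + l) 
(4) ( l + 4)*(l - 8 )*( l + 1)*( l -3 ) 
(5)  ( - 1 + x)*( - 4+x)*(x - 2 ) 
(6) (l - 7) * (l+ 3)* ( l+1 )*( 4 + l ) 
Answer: 2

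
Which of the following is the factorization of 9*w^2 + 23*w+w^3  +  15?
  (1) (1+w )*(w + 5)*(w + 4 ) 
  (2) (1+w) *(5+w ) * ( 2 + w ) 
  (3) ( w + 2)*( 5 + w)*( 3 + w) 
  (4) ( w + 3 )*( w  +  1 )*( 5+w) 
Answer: 4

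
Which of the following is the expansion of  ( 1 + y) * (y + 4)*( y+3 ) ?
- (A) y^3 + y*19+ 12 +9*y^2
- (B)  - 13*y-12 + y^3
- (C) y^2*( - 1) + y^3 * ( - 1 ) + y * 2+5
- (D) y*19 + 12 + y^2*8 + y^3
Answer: D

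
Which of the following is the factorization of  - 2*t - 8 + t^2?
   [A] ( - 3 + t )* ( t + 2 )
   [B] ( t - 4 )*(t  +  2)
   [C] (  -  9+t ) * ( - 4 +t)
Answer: B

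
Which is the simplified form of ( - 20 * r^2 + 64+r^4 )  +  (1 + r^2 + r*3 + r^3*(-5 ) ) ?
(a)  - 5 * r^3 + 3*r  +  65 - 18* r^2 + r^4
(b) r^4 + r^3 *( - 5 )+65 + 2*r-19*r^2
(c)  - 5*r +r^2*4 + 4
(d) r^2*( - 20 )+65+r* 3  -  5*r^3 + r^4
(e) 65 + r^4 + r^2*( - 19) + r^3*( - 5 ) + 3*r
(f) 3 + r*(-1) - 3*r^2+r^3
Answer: e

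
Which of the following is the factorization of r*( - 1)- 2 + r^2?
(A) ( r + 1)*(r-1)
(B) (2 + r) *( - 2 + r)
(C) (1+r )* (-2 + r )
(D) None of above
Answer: C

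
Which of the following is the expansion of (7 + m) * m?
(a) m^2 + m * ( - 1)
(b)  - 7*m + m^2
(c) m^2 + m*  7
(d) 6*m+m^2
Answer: c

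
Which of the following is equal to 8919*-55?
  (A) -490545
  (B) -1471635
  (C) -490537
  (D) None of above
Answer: A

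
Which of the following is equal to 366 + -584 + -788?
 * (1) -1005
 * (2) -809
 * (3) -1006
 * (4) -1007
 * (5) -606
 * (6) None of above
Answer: 3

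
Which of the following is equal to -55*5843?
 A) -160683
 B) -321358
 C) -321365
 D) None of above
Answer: C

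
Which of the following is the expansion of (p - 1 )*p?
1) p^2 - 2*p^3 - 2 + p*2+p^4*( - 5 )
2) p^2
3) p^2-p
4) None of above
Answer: 3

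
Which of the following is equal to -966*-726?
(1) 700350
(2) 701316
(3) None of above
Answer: 2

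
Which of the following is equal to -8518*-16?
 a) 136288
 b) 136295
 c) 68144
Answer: a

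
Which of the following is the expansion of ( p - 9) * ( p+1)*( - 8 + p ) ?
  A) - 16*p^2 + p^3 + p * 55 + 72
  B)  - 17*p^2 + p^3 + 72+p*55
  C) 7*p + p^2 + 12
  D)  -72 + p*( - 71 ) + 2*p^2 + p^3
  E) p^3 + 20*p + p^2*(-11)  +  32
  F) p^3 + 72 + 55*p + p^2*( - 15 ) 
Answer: A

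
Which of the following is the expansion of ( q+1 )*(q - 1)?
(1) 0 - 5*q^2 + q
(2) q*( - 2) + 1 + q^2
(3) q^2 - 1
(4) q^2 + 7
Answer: 3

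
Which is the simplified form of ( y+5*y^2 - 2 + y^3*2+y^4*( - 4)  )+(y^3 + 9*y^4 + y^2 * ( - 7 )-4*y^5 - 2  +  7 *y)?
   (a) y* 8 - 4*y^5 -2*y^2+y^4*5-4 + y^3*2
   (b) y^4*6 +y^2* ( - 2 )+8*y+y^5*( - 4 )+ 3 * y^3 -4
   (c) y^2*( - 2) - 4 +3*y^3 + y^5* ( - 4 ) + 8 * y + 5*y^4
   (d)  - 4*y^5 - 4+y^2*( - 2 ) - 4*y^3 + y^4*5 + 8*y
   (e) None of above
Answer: c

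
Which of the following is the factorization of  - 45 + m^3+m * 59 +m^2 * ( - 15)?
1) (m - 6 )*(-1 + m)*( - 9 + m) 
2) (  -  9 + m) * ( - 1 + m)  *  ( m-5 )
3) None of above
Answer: 2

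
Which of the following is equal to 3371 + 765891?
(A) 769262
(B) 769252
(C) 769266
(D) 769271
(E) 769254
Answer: A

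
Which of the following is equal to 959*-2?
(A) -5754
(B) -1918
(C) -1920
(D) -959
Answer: B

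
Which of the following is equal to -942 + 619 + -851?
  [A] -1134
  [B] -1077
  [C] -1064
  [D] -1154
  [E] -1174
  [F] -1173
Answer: E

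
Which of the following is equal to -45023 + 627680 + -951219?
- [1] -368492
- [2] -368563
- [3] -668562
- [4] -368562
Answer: 4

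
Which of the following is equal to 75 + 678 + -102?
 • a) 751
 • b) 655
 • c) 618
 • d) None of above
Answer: d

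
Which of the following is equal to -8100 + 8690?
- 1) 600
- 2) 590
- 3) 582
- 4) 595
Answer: 2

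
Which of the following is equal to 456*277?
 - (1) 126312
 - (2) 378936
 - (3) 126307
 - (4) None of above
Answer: 1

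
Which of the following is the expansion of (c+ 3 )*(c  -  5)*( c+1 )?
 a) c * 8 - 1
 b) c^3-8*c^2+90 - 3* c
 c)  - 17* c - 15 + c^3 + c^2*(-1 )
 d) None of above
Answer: c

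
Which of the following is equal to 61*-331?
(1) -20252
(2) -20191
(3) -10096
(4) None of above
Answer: 2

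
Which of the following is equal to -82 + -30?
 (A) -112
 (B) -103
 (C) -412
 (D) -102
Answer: A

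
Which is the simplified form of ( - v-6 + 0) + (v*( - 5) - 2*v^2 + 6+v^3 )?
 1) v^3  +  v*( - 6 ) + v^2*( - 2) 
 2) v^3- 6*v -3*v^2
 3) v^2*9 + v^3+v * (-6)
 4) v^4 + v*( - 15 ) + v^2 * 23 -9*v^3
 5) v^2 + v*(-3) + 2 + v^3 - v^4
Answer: 1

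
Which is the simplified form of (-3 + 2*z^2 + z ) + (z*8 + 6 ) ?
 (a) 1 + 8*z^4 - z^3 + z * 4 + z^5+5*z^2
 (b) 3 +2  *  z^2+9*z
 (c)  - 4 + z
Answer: b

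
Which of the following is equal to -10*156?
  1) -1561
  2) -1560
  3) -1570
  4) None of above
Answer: 2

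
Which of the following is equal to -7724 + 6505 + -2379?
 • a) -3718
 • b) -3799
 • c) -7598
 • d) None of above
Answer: d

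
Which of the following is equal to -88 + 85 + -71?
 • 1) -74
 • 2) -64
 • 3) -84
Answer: 1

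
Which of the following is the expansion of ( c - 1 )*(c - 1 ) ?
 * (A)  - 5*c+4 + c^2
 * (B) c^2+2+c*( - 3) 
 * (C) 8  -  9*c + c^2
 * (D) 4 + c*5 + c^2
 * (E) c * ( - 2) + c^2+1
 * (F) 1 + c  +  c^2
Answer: E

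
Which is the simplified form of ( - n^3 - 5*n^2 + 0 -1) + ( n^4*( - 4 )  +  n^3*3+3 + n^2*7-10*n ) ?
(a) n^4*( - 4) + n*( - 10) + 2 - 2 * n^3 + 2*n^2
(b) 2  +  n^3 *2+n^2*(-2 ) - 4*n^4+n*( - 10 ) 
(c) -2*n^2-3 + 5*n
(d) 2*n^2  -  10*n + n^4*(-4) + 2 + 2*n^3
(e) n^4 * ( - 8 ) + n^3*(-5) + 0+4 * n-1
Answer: d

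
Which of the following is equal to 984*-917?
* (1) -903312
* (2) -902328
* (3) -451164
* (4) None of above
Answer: 2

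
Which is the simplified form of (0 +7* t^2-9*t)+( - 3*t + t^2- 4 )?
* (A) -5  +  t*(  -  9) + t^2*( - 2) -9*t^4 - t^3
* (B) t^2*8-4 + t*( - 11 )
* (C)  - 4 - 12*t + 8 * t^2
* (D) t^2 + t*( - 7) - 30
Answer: C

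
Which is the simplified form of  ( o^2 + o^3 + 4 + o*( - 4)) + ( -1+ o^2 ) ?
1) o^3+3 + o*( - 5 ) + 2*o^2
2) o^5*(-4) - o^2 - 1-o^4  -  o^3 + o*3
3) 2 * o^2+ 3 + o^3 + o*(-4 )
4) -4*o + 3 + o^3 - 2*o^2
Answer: 3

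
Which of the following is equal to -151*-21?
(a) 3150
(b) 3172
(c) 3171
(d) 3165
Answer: c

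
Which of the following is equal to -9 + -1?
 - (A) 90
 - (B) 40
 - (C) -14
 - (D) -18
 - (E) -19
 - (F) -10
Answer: F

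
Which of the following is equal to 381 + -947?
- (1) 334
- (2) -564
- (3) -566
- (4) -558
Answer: 3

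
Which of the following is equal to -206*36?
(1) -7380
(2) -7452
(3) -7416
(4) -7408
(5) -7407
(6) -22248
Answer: 3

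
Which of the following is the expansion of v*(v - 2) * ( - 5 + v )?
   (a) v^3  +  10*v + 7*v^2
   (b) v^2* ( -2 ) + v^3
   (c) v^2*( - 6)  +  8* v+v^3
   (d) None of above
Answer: d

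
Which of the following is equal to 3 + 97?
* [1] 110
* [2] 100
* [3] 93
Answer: 2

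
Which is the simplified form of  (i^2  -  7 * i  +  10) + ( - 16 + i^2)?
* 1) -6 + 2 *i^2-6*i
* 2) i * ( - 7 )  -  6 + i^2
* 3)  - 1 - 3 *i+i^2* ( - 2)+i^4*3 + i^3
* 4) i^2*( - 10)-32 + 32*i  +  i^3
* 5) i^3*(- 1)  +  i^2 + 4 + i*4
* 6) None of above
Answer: 6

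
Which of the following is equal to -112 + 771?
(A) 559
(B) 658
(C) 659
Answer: C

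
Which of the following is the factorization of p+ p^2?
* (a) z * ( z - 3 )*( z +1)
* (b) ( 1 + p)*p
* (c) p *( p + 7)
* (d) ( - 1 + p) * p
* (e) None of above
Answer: b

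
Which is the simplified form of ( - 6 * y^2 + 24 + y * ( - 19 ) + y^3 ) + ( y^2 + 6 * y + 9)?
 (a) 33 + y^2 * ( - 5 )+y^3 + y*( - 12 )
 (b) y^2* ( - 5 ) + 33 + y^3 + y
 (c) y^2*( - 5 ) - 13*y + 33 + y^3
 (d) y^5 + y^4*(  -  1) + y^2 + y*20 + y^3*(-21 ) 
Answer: c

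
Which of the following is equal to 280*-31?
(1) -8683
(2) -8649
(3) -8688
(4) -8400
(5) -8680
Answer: 5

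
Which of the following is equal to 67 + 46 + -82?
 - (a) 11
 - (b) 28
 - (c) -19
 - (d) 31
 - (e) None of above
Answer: d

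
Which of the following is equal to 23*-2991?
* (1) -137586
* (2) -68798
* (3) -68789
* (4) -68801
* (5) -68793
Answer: 5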